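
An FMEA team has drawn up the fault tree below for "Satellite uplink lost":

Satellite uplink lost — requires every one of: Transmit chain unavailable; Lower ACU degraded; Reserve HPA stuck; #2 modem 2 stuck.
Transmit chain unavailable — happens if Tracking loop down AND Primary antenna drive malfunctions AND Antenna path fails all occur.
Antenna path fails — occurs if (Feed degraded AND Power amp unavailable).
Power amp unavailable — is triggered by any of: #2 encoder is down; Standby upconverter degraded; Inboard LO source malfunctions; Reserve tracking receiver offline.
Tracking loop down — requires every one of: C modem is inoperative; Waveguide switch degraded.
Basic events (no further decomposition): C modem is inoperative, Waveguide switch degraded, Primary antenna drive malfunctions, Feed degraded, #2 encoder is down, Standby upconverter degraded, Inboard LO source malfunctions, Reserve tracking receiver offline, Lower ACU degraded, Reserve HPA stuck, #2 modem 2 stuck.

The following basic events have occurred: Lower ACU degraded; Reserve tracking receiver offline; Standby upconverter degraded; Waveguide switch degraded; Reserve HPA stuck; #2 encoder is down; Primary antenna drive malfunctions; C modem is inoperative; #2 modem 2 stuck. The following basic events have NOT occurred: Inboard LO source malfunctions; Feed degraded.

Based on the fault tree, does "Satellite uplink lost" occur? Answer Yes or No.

No

Tracking loop down [AND]: C modem is inoperative=occurs, Waveguide switch degraded=occurs → all inputs occur → occurs.
Power amp unavailable [OR]: #2 encoder is down=occurs, Standby upconverter degraded=occurs, Inboard LO source malfunctions=not, Reserve tracking receiver offline=occurs → at least one input occurs → occurs.
Antenna path fails [AND]: Feed degraded=not, Power amp unavailable=occurs → not all inputs occur → does not occur.
Transmit chain unavailable [AND]: Tracking loop down=occurs, Primary antenna drive malfunctions=occurs, Antenna path fails=not → not all inputs occur → does not occur.
Satellite uplink lost [AND]: Transmit chain unavailable=not, Lower ACU degraded=occurs, Reserve HPA stuck=occurs, #2 modem 2 stuck=occurs → not all inputs occur → does not occur.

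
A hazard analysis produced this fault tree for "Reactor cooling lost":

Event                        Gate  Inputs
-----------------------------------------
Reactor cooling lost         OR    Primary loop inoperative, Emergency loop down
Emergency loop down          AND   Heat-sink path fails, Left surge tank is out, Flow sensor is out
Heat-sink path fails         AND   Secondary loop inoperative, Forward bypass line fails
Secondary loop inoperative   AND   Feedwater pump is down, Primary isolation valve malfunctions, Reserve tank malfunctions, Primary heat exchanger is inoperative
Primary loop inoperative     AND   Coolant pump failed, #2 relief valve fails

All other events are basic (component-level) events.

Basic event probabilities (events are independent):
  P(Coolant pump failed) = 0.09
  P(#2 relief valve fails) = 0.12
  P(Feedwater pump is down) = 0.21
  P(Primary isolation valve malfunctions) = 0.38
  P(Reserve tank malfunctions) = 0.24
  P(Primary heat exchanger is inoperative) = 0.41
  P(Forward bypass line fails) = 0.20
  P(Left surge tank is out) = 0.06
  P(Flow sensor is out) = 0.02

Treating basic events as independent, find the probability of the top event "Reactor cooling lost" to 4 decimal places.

0.0108

P(Primary loop inoperative) [AND] = 0.09 × 0.12 = 0.010800
P(Secondary loop inoperative) [AND] = 0.21 × 0.38 × 0.24 × 0.41 = 0.007852
P(Heat-sink path fails) [AND] = 0.007852 × 0.20 = 0.001570
P(Emergency loop down) [AND] = 0.001570 × 0.06 × 0.02 = 0.000002
P(Reactor cooling lost) [OR] = 1 − (1−0.010800) × (1−0.000002) = 0.010802
Rounded to 4 decimal places: P(Reactor cooling lost) ≈ 0.0108.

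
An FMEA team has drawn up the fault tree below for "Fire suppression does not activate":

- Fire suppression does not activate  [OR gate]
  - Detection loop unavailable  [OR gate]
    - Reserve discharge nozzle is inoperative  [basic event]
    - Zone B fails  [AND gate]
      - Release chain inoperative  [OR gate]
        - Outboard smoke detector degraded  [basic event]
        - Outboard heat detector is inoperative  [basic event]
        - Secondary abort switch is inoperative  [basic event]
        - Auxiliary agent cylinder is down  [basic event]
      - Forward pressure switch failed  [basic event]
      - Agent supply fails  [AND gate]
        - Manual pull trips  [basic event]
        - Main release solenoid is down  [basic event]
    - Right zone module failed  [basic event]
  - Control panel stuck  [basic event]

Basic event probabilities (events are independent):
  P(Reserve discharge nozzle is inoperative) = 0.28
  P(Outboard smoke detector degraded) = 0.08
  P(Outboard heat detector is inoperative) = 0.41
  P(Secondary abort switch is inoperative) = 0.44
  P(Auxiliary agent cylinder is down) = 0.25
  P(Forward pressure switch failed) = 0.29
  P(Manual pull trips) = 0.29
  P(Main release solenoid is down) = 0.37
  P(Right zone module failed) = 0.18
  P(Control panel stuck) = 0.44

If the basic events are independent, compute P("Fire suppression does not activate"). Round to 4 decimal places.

P(Release chain inoperative) [OR] = 1 − (1−0.08) × (1−0.41) × (1−0.44) × (1−0.25) = 0.772024
P(Agent supply fails) [AND] = 0.29 × 0.37 = 0.107300
P(Zone B fails) [AND] = 0.772024 × 0.29 × 0.107300 = 0.024023
P(Detection loop unavailable) [OR] = 1 − (1−0.28) × (1−0.024023) × (1−0.18) = 0.423783
P(Fire suppression does not activate) [OR] = 1 − (1−0.423783) × (1−0.44) = 0.677318
Rounded to 4 decimal places: P(Fire suppression does not activate) ≈ 0.6773.

0.6773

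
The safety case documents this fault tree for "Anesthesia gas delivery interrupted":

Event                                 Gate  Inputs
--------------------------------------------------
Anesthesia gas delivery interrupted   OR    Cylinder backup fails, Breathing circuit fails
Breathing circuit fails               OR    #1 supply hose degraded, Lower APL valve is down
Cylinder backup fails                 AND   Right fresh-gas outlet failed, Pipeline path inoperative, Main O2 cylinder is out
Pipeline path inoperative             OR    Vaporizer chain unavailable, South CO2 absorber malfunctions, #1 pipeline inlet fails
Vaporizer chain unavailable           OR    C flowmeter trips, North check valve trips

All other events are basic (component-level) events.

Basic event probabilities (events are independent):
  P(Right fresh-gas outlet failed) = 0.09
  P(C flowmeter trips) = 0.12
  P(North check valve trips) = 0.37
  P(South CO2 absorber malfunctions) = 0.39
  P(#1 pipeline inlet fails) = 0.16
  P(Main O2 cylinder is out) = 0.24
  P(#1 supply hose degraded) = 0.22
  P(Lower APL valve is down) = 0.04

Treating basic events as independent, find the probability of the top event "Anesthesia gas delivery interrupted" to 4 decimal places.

0.2628

P(Vaporizer chain unavailable) [OR] = 1 − (1−0.12) × (1−0.37) = 0.445600
P(Pipeline path inoperative) [OR] = 1 − (1−0.445600) × (1−0.39) × (1−0.16) = 0.715925
P(Cylinder backup fails) [AND] = 0.09 × 0.715925 × 0.24 = 0.015464
P(Breathing circuit fails) [OR] = 1 − (1−0.22) × (1−0.04) = 0.251200
P(Anesthesia gas delivery interrupted) [OR] = 1 − (1−0.015464) × (1−0.251200) = 0.262779
Rounded to 4 decimal places: P(Anesthesia gas delivery interrupted) ≈ 0.2628.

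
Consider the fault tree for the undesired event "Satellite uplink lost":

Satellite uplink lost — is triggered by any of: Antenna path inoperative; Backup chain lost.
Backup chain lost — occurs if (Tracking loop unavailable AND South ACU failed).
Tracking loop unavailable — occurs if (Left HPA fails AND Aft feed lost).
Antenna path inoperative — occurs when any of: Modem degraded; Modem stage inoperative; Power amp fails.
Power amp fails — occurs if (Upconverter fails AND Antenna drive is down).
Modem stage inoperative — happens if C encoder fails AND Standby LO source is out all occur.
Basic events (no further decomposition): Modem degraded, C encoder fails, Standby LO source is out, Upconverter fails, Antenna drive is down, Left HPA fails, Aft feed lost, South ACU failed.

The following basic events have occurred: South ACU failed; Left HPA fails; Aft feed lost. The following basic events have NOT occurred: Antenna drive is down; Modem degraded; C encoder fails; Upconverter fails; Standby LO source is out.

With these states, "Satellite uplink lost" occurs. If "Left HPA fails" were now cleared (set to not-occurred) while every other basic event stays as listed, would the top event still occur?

No

Counterfactual: set "Left HPA fails" to not occurred.
Modem stage inoperative [AND]: C encoder fails=not, Standby LO source is out=not → not all inputs occur → does not occur.
Power amp fails [AND]: Upconverter fails=not, Antenna drive is down=not → not all inputs occur → does not occur.
Antenna path inoperative [OR]: Modem degraded=not, Modem stage inoperative=not, Power amp fails=not → no input occurs → does not occur.
Tracking loop unavailable [AND]: Left HPA fails=not, Aft feed lost=occurs → not all inputs occur → does not occur.
Backup chain lost [AND]: Tracking loop unavailable=not, South ACU failed=occurs → not all inputs occur → does not occur.
Satellite uplink lost [OR]: Antenna path inoperative=not, Backup chain lost=not → no input occurs → does not occur.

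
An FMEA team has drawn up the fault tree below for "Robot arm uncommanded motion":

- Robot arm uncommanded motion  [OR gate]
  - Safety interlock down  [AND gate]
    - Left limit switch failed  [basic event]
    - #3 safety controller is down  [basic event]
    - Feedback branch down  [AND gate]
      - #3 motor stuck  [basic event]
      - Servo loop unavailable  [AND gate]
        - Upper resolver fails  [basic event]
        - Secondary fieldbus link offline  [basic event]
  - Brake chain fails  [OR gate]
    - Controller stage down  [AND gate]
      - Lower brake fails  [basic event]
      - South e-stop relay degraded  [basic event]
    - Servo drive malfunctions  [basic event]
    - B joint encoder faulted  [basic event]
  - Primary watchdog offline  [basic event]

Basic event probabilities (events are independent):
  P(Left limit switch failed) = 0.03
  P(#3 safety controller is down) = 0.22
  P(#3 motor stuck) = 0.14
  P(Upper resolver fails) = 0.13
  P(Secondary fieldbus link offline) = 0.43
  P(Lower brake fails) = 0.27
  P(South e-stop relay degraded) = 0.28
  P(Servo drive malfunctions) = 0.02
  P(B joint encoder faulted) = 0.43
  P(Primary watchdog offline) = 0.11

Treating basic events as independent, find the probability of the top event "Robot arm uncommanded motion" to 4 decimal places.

P(Servo loop unavailable) [AND] = 0.13 × 0.43 = 0.055900
P(Feedback branch down) [AND] = 0.14 × 0.055900 = 0.007826
P(Safety interlock down) [AND] = 0.03 × 0.22 × 0.007826 = 0.000052
P(Controller stage down) [AND] = 0.27 × 0.28 = 0.075600
P(Brake chain fails) [OR] = 1 − (1−0.075600) × (1−0.02) × (1−0.43) = 0.483630
P(Robot arm uncommanded motion) [OR] = 1 − (1−0.000052) × (1−0.483630) × (1−0.11) = 0.540455
Rounded to 4 decimal places: P(Robot arm uncommanded motion) ≈ 0.5405.

0.5405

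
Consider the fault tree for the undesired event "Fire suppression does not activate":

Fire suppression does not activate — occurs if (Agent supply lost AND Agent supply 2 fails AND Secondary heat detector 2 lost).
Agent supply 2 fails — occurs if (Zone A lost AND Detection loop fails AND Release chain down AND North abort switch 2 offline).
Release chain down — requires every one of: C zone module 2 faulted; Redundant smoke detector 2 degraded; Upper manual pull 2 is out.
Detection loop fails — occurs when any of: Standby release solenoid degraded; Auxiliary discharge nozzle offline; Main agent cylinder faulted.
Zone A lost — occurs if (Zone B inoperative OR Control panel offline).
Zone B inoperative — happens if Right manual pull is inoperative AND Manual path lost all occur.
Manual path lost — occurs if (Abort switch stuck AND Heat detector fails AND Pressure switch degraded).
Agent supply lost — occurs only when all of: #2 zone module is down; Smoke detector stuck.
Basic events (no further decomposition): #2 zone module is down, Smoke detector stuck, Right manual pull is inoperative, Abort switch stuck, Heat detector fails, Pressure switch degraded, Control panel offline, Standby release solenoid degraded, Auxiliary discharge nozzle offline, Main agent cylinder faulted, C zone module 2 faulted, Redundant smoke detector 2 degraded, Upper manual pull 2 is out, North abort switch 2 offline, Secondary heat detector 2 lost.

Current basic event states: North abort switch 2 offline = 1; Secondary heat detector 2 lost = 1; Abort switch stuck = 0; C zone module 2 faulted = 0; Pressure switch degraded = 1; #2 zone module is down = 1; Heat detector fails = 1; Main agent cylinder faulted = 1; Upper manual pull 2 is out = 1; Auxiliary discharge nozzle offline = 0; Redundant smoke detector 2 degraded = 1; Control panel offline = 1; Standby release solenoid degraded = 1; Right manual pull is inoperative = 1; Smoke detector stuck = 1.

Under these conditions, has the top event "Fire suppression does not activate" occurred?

Agent supply lost [AND]: #2 zone module is down=occurs, Smoke detector stuck=occurs → all inputs occur → occurs.
Manual path lost [AND]: Abort switch stuck=not, Heat detector fails=occurs, Pressure switch degraded=occurs → not all inputs occur → does not occur.
Zone B inoperative [AND]: Right manual pull is inoperative=occurs, Manual path lost=not → not all inputs occur → does not occur.
Zone A lost [OR]: Zone B inoperative=not, Control panel offline=occurs → at least one input occurs → occurs.
Detection loop fails [OR]: Standby release solenoid degraded=occurs, Auxiliary discharge nozzle offline=not, Main agent cylinder faulted=occurs → at least one input occurs → occurs.
Release chain down [AND]: C zone module 2 faulted=not, Redundant smoke detector 2 degraded=occurs, Upper manual pull 2 is out=occurs → not all inputs occur → does not occur.
Agent supply 2 fails [AND]: Zone A lost=occurs, Detection loop fails=occurs, Release chain down=not, North abort switch 2 offline=occurs → not all inputs occur → does not occur.
Fire suppression does not activate [AND]: Agent supply lost=occurs, Agent supply 2 fails=not, Secondary heat detector 2 lost=occurs → not all inputs occur → does not occur.

No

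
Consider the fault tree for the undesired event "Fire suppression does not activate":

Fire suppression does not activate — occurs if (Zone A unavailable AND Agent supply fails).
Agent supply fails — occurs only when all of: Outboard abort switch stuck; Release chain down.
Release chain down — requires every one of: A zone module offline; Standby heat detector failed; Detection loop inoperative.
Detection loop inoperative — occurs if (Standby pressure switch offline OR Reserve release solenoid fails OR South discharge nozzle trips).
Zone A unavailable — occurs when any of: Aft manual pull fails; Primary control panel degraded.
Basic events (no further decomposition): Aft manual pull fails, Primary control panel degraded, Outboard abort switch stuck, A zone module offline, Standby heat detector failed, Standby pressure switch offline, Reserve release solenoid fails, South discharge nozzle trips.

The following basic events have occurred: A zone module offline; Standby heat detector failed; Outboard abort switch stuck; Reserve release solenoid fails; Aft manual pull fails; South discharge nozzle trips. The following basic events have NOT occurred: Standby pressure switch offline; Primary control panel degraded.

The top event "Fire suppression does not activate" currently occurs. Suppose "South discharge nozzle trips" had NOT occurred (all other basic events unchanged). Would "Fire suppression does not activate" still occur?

Yes

Counterfactual: set "South discharge nozzle trips" to not occurred.
Zone A unavailable [OR]: Aft manual pull fails=occurs, Primary control panel degraded=not → at least one input occurs → occurs.
Detection loop inoperative [OR]: Standby pressure switch offline=not, Reserve release solenoid fails=occurs, South discharge nozzle trips=not → at least one input occurs → occurs.
Release chain down [AND]: A zone module offline=occurs, Standby heat detector failed=occurs, Detection loop inoperative=occurs → all inputs occur → occurs.
Agent supply fails [AND]: Outboard abort switch stuck=occurs, Release chain down=occurs → all inputs occur → occurs.
Fire suppression does not activate [AND]: Zone A unavailable=occurs, Agent supply fails=occurs → all inputs occur → occurs.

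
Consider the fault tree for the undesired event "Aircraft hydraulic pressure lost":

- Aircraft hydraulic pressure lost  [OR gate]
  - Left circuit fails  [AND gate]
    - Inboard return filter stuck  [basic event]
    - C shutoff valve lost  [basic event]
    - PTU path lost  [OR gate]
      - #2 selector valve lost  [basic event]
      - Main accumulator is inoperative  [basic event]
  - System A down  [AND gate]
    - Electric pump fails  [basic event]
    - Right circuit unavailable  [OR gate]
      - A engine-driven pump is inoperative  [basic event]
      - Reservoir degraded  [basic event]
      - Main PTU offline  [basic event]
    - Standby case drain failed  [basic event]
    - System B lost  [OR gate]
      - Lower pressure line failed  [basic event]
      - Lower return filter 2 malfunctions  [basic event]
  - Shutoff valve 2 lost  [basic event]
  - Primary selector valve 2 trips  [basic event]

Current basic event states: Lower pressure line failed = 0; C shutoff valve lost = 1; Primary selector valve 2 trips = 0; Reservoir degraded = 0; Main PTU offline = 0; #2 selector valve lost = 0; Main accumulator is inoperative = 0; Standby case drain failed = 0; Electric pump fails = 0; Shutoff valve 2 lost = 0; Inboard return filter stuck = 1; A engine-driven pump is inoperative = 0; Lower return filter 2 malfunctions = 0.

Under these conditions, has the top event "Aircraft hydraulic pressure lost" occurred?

No

PTU path lost [OR]: #2 selector valve lost=not, Main accumulator is inoperative=not → no input occurs → does not occur.
Left circuit fails [AND]: Inboard return filter stuck=occurs, C shutoff valve lost=occurs, PTU path lost=not → not all inputs occur → does not occur.
Right circuit unavailable [OR]: A engine-driven pump is inoperative=not, Reservoir degraded=not, Main PTU offline=not → no input occurs → does not occur.
System B lost [OR]: Lower pressure line failed=not, Lower return filter 2 malfunctions=not → no input occurs → does not occur.
System A down [AND]: Electric pump fails=not, Right circuit unavailable=not, Standby case drain failed=not, System B lost=not → not all inputs occur → does not occur.
Aircraft hydraulic pressure lost [OR]: Left circuit fails=not, System A down=not, Shutoff valve 2 lost=not, Primary selector valve 2 trips=not → no input occurs → does not occur.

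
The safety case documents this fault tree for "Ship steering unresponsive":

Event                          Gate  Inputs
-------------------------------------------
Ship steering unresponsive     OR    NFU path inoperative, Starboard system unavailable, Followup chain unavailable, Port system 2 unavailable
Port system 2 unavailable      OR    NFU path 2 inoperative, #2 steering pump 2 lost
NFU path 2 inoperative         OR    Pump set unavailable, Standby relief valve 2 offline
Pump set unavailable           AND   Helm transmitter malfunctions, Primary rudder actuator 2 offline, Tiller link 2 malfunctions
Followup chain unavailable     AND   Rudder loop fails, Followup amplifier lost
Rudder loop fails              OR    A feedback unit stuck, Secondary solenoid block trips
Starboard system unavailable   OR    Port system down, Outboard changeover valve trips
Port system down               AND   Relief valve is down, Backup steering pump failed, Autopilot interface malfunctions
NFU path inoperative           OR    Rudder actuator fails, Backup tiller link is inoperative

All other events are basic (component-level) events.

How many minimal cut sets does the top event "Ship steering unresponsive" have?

NFU path inoperative [OR]: union of children's cut sets → 2 cut set(s).
Port system down [AND]: one cut set from each child combined → 1 × 1 × 1 = 1 cut set(s).
Starboard system unavailable [OR]: union of children's cut sets → 2 cut set(s).
Rudder loop fails [OR]: union of children's cut sets → 2 cut set(s).
Followup chain unavailable [AND]: one cut set from each child combined → 2 × 1 = 2 cut set(s).
Pump set unavailable [AND]: one cut set from each child combined → 1 × 1 × 1 = 1 cut set(s).
NFU path 2 inoperative [OR]: union of children's cut sets → 2 cut set(s).
Port system 2 unavailable [OR]: union of children's cut sets → 3 cut set(s).
Ship steering unresponsive [OR]: union of children's cut sets → 9 cut set(s).
Minimal cut sets: {Rudder actuator fails}; {Backup tiller link is inoperative}; {Autopilot interface malfunctions, Backup steering pump failed, Relief valve is down}; {Outboard changeover valve trips}; {A feedback unit stuck, Followup amplifier lost}; {Followup amplifier lost, Secondary solenoid block trips}; {Helm transmitter malfunctions, Primary rudder actuator 2 offline, Tiller link 2 malfunctions}; {Standby relief valve 2 offline}; {#2 steering pump 2 lost}.

9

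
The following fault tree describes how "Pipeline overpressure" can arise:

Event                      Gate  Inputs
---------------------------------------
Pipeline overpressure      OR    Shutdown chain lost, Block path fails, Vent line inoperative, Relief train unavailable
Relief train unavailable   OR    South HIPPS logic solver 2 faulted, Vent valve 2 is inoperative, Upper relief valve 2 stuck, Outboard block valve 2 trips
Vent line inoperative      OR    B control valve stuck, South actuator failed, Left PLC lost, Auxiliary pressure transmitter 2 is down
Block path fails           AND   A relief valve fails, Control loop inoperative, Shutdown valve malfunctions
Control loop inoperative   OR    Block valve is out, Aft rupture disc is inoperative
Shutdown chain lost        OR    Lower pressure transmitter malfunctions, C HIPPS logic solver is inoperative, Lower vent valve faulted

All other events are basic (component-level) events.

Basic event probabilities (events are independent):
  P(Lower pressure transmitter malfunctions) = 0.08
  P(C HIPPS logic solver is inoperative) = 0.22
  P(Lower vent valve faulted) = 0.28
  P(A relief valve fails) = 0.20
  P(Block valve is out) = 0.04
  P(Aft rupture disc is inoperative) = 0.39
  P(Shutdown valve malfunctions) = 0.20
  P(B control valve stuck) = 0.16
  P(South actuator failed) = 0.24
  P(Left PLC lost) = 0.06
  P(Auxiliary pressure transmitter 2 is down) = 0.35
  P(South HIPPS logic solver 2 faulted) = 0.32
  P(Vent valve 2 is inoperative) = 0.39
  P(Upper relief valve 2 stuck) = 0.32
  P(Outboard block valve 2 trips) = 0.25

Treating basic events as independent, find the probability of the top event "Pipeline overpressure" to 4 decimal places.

0.9581

P(Shutdown chain lost) [OR] = 1 − (1−0.08) × (1−0.22) × (1−0.28) = 0.483328
P(Control loop inoperative) [OR] = 1 − (1−0.04) × (1−0.39) = 0.414400
P(Block path fails) [AND] = 0.20 × 0.414400 × 0.20 = 0.016576
P(Vent line inoperative) [OR] = 1 − (1−0.16) × (1−0.24) × (1−0.06) × (1−0.35) = 0.609938
P(Relief train unavailable) [OR] = 1 − (1−0.32) × (1−0.39) × (1−0.32) × (1−0.25) = 0.788452
P(Pipeline overpressure) [OR] = 1 − (1−0.483328) × (1−0.016576) × (1−0.609938) × (1−0.788452) = 0.958073
Rounded to 4 decimal places: P(Pipeline overpressure) ≈ 0.9581.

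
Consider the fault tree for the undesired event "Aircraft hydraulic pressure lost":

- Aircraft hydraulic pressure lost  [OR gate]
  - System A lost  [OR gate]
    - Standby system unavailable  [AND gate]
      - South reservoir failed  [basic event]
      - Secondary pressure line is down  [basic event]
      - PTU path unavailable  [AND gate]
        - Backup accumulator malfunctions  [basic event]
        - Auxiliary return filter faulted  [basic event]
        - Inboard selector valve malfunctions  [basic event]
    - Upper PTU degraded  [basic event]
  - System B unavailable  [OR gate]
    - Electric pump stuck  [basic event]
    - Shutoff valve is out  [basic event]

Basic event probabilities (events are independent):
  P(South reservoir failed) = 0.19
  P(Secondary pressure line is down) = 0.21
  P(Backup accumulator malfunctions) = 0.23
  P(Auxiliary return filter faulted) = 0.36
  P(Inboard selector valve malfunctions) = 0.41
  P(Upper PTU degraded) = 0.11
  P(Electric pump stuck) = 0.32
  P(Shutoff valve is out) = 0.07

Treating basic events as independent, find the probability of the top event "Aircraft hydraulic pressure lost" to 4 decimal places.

0.4379

P(PTU path unavailable) [AND] = 0.23 × 0.36 × 0.41 = 0.033948
P(Standby system unavailable) [AND] = 0.19 × 0.21 × 0.033948 = 0.001355
P(System A lost) [OR] = 1 − (1−0.001355) × (1−0.11) = 0.111206
P(System B unavailable) [OR] = 1 − (1−0.32) × (1−0.07) = 0.367600
P(Aircraft hydraulic pressure lost) [OR] = 1 − (1−0.111206) × (1−0.367600) = 0.437927
Rounded to 4 decimal places: P(Aircraft hydraulic pressure lost) ≈ 0.4379.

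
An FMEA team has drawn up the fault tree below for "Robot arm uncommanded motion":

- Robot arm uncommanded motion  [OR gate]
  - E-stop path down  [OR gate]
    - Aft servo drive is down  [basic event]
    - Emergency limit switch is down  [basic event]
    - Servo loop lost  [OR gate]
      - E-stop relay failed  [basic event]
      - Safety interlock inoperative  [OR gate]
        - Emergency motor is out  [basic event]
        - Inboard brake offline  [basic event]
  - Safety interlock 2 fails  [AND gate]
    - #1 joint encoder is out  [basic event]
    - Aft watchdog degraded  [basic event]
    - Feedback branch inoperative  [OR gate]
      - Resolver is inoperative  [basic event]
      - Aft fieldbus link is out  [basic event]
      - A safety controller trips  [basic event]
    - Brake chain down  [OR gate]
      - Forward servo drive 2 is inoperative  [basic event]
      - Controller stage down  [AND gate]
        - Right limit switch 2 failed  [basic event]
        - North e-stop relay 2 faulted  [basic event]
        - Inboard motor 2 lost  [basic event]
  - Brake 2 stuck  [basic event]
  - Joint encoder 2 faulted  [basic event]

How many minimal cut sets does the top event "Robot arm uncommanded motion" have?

Safety interlock inoperative [OR]: union of children's cut sets → 2 cut set(s).
Servo loop lost [OR]: union of children's cut sets → 3 cut set(s).
E-stop path down [OR]: union of children's cut sets → 5 cut set(s).
Feedback branch inoperative [OR]: union of children's cut sets → 3 cut set(s).
Controller stage down [AND]: one cut set from each child combined → 1 × 1 × 1 = 1 cut set(s).
Brake chain down [OR]: union of children's cut sets → 2 cut set(s).
Safety interlock 2 fails [AND]: one cut set from each child combined → 1 × 1 × 3 × 2 = 6 cut set(s).
Robot arm uncommanded motion [OR]: union of children's cut sets → 13 cut set(s).

13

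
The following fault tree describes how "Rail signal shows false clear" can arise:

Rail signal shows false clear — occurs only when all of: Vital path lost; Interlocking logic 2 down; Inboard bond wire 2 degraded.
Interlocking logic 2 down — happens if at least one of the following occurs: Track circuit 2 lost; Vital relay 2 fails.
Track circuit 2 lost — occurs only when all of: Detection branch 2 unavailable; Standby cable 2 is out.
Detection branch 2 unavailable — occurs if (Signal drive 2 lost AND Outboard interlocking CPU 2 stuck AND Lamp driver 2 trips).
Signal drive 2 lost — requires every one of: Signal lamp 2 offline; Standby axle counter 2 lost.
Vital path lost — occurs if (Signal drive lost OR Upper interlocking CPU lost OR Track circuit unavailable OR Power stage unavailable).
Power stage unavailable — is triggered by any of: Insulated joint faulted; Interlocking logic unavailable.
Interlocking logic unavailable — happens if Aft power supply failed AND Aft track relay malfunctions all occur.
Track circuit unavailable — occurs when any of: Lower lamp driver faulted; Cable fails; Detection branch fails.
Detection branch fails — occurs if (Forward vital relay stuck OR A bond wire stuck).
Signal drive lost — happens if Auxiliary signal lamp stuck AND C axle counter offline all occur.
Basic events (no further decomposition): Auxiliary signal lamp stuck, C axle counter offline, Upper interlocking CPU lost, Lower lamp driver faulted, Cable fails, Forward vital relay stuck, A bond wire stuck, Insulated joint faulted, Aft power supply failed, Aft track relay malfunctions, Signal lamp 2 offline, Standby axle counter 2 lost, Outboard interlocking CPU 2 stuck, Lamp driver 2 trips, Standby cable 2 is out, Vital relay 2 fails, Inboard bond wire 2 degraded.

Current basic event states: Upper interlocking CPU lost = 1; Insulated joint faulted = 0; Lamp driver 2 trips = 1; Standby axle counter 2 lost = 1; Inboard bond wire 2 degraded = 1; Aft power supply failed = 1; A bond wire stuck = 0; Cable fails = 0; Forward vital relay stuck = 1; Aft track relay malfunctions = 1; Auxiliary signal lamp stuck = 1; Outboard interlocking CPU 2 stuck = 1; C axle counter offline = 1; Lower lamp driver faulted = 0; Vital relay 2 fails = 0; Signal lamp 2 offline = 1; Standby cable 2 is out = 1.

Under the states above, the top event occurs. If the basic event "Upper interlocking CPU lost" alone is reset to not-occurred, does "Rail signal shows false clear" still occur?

Counterfactual: set "Upper interlocking CPU lost" to not occurred.
Signal drive lost [AND]: Auxiliary signal lamp stuck=occurs, C axle counter offline=occurs → all inputs occur → occurs.
Detection branch fails [OR]: Forward vital relay stuck=occurs, A bond wire stuck=not → at least one input occurs → occurs.
Track circuit unavailable [OR]: Lower lamp driver faulted=not, Cable fails=not, Detection branch fails=occurs → at least one input occurs → occurs.
Interlocking logic unavailable [AND]: Aft power supply failed=occurs, Aft track relay malfunctions=occurs → all inputs occur → occurs.
Power stage unavailable [OR]: Insulated joint faulted=not, Interlocking logic unavailable=occurs → at least one input occurs → occurs.
Vital path lost [OR]: Signal drive lost=occurs, Upper interlocking CPU lost=not, Track circuit unavailable=occurs, Power stage unavailable=occurs → at least one input occurs → occurs.
Signal drive 2 lost [AND]: Signal lamp 2 offline=occurs, Standby axle counter 2 lost=occurs → all inputs occur → occurs.
Detection branch 2 unavailable [AND]: Signal drive 2 lost=occurs, Outboard interlocking CPU 2 stuck=occurs, Lamp driver 2 trips=occurs → all inputs occur → occurs.
Track circuit 2 lost [AND]: Detection branch 2 unavailable=occurs, Standby cable 2 is out=occurs → all inputs occur → occurs.
Interlocking logic 2 down [OR]: Track circuit 2 lost=occurs, Vital relay 2 fails=not → at least one input occurs → occurs.
Rail signal shows false clear [AND]: Vital path lost=occurs, Interlocking logic 2 down=occurs, Inboard bond wire 2 degraded=occurs → all inputs occur → occurs.

Yes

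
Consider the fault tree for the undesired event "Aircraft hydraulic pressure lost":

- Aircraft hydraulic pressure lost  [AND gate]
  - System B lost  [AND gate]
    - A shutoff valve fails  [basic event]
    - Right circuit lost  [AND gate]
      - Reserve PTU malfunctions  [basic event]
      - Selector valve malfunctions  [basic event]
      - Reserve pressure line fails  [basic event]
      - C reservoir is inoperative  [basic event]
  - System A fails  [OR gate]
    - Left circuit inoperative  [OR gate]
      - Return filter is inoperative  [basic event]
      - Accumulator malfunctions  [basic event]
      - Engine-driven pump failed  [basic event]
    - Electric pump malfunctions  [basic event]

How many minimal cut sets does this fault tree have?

Right circuit lost [AND]: one cut set from each child combined → 1 × 1 × 1 × 1 = 1 cut set(s).
System B lost [AND]: one cut set from each child combined → 1 × 1 = 1 cut set(s).
Left circuit inoperative [OR]: union of children's cut sets → 3 cut set(s).
System A fails [OR]: union of children's cut sets → 4 cut set(s).
Aircraft hydraulic pressure lost [AND]: one cut set from each child combined → 1 × 4 = 4 cut set(s).
Minimal cut sets: {A shutoff valve fails, C reservoir is inoperative, Reserve PTU malfunctions, Reserve pressure line fails, Return filter is inoperative, Selector valve malfunctions}; {A shutoff valve fails, Accumulator malfunctions, C reservoir is inoperative, Reserve PTU malfunctions, Reserve pressure line fails, Selector valve malfunctions}; {A shutoff valve fails, C reservoir is inoperative, Engine-driven pump failed, Reserve PTU malfunctions, Reserve pressure line fails, Selector valve malfunctions}; {A shutoff valve fails, C reservoir is inoperative, Electric pump malfunctions, Reserve PTU malfunctions, Reserve pressure line fails, Selector valve malfunctions}.

4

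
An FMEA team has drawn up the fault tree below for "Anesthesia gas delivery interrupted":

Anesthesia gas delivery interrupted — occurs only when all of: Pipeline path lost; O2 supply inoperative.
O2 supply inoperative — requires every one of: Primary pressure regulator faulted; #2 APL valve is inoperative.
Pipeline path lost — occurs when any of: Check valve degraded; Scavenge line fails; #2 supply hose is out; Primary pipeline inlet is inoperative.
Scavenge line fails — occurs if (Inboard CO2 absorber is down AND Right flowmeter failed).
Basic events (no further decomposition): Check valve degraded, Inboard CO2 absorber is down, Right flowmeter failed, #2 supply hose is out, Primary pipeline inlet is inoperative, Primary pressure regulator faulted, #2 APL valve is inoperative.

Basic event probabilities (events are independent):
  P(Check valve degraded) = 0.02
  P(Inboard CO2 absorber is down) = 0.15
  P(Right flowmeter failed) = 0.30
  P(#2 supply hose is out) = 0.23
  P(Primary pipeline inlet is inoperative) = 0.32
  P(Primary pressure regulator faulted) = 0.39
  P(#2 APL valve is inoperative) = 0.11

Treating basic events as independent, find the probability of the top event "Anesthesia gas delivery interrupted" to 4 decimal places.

P(Scavenge line fails) [AND] = 0.15 × 0.30 = 0.045000
P(Pipeline path lost) [OR] = 1 − (1−0.02) × (1−0.045000) × (1−0.23) × (1−0.32) = 0.509963
P(O2 supply inoperative) [AND] = 0.39 × 0.11 = 0.042900
P(Anesthesia gas delivery interrupted) [AND] = 0.509963 × 0.042900 = 0.021877
Rounded to 4 decimal places: P(Anesthesia gas delivery interrupted) ≈ 0.0219.

0.0219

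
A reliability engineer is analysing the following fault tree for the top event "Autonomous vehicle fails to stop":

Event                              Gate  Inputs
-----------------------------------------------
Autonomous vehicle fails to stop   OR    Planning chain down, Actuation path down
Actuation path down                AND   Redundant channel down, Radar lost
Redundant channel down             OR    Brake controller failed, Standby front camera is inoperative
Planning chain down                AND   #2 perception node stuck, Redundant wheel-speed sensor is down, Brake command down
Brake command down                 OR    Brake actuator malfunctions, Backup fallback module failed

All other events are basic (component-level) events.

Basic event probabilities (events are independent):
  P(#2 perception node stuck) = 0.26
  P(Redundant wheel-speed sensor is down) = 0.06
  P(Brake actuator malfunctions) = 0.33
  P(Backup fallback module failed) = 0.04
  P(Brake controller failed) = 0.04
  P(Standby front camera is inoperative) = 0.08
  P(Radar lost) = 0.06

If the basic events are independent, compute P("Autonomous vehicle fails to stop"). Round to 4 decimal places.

P(Brake command down) [OR] = 1 − (1−0.33) × (1−0.04) = 0.356800
P(Planning chain down) [AND] = 0.26 × 0.06 × 0.356800 = 0.005566
P(Redundant channel down) [OR] = 1 − (1−0.04) × (1−0.08) = 0.116800
P(Actuation path down) [AND] = 0.116800 × 0.06 = 0.007008
P(Autonomous vehicle fails to stop) [OR] = 1 − (1−0.005566) × (1−0.007008) = 0.012535
Rounded to 4 decimal places: P(Autonomous vehicle fails to stop) ≈ 0.0125.

0.0125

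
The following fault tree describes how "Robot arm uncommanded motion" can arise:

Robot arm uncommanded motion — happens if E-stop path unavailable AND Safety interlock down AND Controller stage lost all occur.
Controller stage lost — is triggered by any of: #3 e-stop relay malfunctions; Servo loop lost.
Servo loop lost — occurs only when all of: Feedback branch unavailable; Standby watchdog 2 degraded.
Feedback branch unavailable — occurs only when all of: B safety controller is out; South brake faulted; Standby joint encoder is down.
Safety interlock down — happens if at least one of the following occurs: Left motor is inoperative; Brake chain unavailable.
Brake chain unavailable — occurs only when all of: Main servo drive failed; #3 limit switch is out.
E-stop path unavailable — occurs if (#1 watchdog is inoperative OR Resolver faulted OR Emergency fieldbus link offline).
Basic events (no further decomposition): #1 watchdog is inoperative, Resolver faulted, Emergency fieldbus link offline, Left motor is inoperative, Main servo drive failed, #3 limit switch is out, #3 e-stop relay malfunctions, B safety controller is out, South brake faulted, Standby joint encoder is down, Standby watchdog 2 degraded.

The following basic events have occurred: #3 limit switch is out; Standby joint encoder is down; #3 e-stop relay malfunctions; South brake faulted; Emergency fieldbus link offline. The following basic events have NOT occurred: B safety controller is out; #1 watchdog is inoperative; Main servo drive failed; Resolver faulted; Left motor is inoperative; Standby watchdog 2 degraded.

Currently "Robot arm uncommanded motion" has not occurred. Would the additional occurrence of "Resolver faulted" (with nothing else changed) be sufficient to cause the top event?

No

Counterfactual: set "Resolver faulted" to occurred.
E-stop path unavailable [OR]: #1 watchdog is inoperative=not, Resolver faulted=occurs, Emergency fieldbus link offline=occurs → at least one input occurs → occurs.
Brake chain unavailable [AND]: Main servo drive failed=not, #3 limit switch is out=occurs → not all inputs occur → does not occur.
Safety interlock down [OR]: Left motor is inoperative=not, Brake chain unavailable=not → no input occurs → does not occur.
Feedback branch unavailable [AND]: B safety controller is out=not, South brake faulted=occurs, Standby joint encoder is down=occurs → not all inputs occur → does not occur.
Servo loop lost [AND]: Feedback branch unavailable=not, Standby watchdog 2 degraded=not → not all inputs occur → does not occur.
Controller stage lost [OR]: #3 e-stop relay malfunctions=occurs, Servo loop lost=not → at least one input occurs → occurs.
Robot arm uncommanded motion [AND]: E-stop path unavailable=occurs, Safety interlock down=not, Controller stage lost=occurs → not all inputs occur → does not occur.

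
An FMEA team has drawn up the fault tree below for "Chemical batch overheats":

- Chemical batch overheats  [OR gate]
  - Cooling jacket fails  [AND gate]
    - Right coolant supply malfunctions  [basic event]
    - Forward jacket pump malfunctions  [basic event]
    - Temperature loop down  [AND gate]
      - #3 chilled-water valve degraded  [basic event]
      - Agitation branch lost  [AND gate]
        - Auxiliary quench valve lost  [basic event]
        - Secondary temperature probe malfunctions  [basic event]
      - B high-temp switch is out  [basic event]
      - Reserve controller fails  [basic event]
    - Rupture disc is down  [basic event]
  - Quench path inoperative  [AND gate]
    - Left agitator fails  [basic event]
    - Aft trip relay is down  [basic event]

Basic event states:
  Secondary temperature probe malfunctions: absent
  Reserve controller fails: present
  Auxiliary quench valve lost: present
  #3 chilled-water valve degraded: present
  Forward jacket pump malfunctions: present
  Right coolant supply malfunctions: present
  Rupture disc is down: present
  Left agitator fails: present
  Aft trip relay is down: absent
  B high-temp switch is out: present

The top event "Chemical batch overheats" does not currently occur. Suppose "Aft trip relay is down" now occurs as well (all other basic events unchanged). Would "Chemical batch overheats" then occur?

Yes

Counterfactual: set "Aft trip relay is down" to occurred.
Agitation branch lost [AND]: Auxiliary quench valve lost=occurs, Secondary temperature probe malfunctions=not → not all inputs occur → does not occur.
Temperature loop down [AND]: #3 chilled-water valve degraded=occurs, Agitation branch lost=not, B high-temp switch is out=occurs, Reserve controller fails=occurs → not all inputs occur → does not occur.
Cooling jacket fails [AND]: Right coolant supply malfunctions=occurs, Forward jacket pump malfunctions=occurs, Temperature loop down=not, Rupture disc is down=occurs → not all inputs occur → does not occur.
Quench path inoperative [AND]: Left agitator fails=occurs, Aft trip relay is down=occurs → all inputs occur → occurs.
Chemical batch overheats [OR]: Cooling jacket fails=not, Quench path inoperative=occurs → at least one input occurs → occurs.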